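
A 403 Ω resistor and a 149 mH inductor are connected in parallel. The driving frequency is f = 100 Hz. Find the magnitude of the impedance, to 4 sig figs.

ω = 2πf = 628.3 rad/s
X_L = ωL = 93.62 Ω
Parallel: admittances add. Y = 1/R + 1/(jωL)
Y = (0.002481 − j0.01068) S
|Y| = 0.01097 S → |Z| = 1/|Y| = 91.19 Ω, ∠Z = −∠Y = 76.92°

91.19 Ω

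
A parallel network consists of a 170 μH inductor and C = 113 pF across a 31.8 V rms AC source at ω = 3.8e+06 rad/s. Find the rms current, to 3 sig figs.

35.6 mA

X_L = ωL = 646 Ω
X_C = 1/(ωC) = 2330 Ω
Parallel: admittances add. Y = 1/(jωL) + jωC
Y = (0 − j0.00112) S
|Y| = 0.00112 S → |Z| = 1/|Y| = 894 Ω, ∠Z = −∠Y = 90.0°
I = V/|Z| = 31.8/894 = 35.6 mA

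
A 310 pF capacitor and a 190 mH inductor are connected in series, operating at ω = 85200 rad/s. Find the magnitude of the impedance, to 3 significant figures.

X_L = ωL = 16200 Ω
X_C = 1/(ωC) = 37900 Ω
Net reactance X = X_L − X_C = -21700 Ω
Z = − j21700 Ω
|Z| = √(0² + 21700²) = 21700 Ω

21700 Ω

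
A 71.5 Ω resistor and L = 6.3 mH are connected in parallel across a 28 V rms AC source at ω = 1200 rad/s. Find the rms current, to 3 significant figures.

X_L = ωL = 7.56 Ω
Parallel: admittances add. Y = 1/R + 1/(jωL)
Y = (0.0140 − j0.132) S
|Y| = 0.133 S → |Z| = 1/|Y| = 7.52 Ω, ∠Z = −∠Y = 84.0°
I = V/|Z| = 28/7.52 = 3.72 A

3.72 A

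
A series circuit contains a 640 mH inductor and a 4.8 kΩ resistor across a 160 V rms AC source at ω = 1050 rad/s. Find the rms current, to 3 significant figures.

X_L = ωL = 672 Ω
Z = 4800 + j672 Ω
|Z| = √(4800² + 672²) = 4850 Ω
I = V/|Z| = 160/4850 = 33.0 mA

33.0 mA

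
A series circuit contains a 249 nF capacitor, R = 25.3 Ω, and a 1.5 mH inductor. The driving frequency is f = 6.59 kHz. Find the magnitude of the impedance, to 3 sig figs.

ω = 2πf = 41410 rad/s
X_L = ωL = 62.1 Ω
X_C = 1/(ωC) = 97.0 Ω
Net reactance X = X_L − X_C = -34.9 Ω
Z = 25.3 − j34.9 Ω
|Z| = √(25.3² + 34.9²) = 43.1 Ω

43.1 Ω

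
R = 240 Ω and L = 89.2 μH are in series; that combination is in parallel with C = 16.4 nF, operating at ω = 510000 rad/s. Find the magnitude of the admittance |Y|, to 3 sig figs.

X_L = ωL = 45.5 Ω
X_C = 1/(ωC) = 120 Ω
Branch 1 (R+jX_L): Z₁ = 240 + j45.5 Ω, |Z₁| = 244 Ω
Branch 2 (−jX_C): Z₂ = −j120 Ω
Parallel: Z = Z₁Z₂/(Z₁+Z₂), |Z| = 116 Ω, ∠Z = -62.1°
|Y| = 1/|Z| = 8.60 mS

8.60 mS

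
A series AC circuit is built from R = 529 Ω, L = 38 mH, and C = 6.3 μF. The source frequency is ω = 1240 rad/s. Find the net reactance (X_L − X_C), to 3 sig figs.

X_L = ωL = 47.1 Ω
X_C = 1/(ωC) = 128 Ω
X = 47.1 − 128 = -80.9 Ω

-80.9 Ω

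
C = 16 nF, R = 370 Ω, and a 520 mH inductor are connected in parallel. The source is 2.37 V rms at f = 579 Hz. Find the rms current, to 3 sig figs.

6.50 mA

ω = 2πf = 3638 rad/s
X_L = ωL = 1890 Ω
X_C = 1/(ωC) = 17200 Ω
Parallel: admittances add. Y = 1/R + 1/(jωL) + jωC
Y = (0.00270 − j0.000470) S
|Y| = 0.00274 S → |Z| = 1/|Y| = 365 Ω, ∠Z = −∠Y = 9.87°
I = V/|Z| = 2.37/365 = 6.50 mA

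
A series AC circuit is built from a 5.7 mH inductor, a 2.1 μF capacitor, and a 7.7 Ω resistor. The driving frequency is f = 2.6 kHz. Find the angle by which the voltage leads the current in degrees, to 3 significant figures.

83.1°

ω = 2πf = 16340 rad/s
X_L = ωL = 93.1 Ω
X_C = 1/(ωC) = 29.1 Ω
Net reactance X = X_L − X_C = 64.0 Ω
Z = 7.70 + j64.0 Ω
|Z| = √(7.70² + 64.0²) = 64.4 Ω
∠Z = arctan(64.0/7.70) = 83.1°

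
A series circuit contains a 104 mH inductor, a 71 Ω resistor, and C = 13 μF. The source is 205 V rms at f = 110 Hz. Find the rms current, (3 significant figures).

ω = 2πf = 691.2 rad/s
X_L = ωL = 71.9 Ω
X_C = 1/(ωC) = 111 Ω
Net reactance X = X_L − X_C = -39.4 Ω
Z = 71.0 − j39.4 Ω
|Z| = √(71.0² + 39.4²) = 81.2 Ω
I = V/|Z| = 205/81.2 = 2.52 A

2.52 A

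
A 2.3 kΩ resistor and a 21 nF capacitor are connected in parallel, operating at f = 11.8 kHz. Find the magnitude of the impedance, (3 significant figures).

ω = 2πf = 74140 rad/s
X_C = 1/(ωC) = 642 Ω
Parallel: admittances add. Y = 1/R + jωC
Y = (0.000435 + j0.00156) S
|Y| = 0.00162 S → |Z| = 1/|Y| = 619 Ω, ∠Z = −∠Y = -74.4°

619 Ω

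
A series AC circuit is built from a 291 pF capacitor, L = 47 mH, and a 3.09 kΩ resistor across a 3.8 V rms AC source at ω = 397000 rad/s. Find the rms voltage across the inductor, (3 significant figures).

6.77 V

X_L = ωL = 18700 Ω
X_C = 1/(ωC) = 8660 Ω
Net reactance X = X_L − X_C = 10000 Ω
Z = 3090 + j10000 Ω
|Z| = √(3090² + 10000²) = 10500 Ω
I = V/|Z| = 363 μA
V_L = I·|Z_L| = 0.000363 × 18700 = 6.77 V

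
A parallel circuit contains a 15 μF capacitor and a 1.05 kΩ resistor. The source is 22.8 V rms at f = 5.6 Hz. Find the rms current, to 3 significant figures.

24.8 mA

ω = 2πf = 35.19 rad/s
X_C = 1/(ωC) = 1890 Ω
Parallel: admittances add. Y = 1/R + jωC
Y = (0.000952 + j0.000528) S
|Y| = 0.00109 S → |Z| = 1/|Y| = 918 Ω, ∠Z = −∠Y = -29.0°
I = V/|Z| = 22.8/918 = 24.8 mA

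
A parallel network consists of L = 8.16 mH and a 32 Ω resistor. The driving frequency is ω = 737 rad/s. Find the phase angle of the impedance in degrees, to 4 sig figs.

X_L = ωL = 6.014 Ω
Parallel: admittances add. Y = 1/R + 1/(jωL)
Y = (0.03125 − j0.1663) S
|Y| = 0.1692 S → |Z| = 1/|Y| = 5.910 Ω, ∠Z = −∠Y = 79.36°

79.36°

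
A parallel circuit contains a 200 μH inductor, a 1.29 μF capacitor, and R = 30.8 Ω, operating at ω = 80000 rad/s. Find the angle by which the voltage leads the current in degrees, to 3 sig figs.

-51.4°

X_L = ωL = 16.0 Ω
X_C = 1/(ωC) = 9.69 Ω
Parallel: admittances add. Y = 1/R + 1/(jωL) + jωC
Y = (0.0325 + j0.0407) S
|Y| = 0.0521 S → |Z| = 1/|Y| = 19.2 Ω, ∠Z = −∠Y = -51.4°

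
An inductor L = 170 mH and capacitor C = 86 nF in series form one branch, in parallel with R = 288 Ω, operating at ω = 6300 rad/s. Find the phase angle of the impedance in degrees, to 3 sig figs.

X_L = ωL = 1070 Ω
X_C = 1/(ωC) = 1850 Ω
Branch 1: Z₁ = R = 288 Ω
Branch 2 (series LC): Z₂ = j(X_L − X_C) = −j775 Ω
Parallel: Z = Z₁Z₂/(Z₁+Z₂), |Z| = 270 Ω, ∠Z = -20.4°

-20.4°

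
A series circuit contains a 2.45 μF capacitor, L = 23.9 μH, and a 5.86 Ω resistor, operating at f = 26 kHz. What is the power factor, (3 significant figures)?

0.972

ω = 2πf = 163400 rad/s
X_L = ωL = 3.90 Ω
X_C = 1/(ωC) = 2.50 Ω
Net reactance X = X_L − X_C = 1.41 Ω
Z = 5.86 + j1.41 Ω
|Z| = √(5.86² + 1.41²) = 6.03 Ω
∠Z = arctan(1.41/5.86) = 13.5°
cos φ = cos(13.5°) = 0.972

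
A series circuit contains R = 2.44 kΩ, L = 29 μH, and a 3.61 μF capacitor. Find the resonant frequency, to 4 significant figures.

15.55 kHz

ω₀ = 1/√(LC) = 1/√(2.9e-05 × 3.61e-06) = 97730 rad/s
f₀ = ω₀/(2π) = 15.55 kHz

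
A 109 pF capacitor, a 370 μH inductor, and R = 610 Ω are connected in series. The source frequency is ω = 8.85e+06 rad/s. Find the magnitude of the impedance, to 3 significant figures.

X_L = ωL = 3270 Ω
X_C = 1/(ωC) = 1040 Ω
Net reactance X = X_L − X_C = 2240 Ω
Z = 610 + j2240 Ω
|Z| = √(610² + 2240²) = 2320 Ω

2320 Ω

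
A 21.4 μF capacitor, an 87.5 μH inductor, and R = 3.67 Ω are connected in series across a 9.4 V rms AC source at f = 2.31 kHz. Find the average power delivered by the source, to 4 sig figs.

ω = 2πf = 14510 rad/s
X_L = ωL = 1.270 Ω
X_C = 1/(ωC) = 3.220 Ω
Net reactance X = X_L − X_C = -1.950 Ω
Z = 3.670 − j1.950 Ω
|Z| = √(3.670² + 1.950²) = 4.156 Ω
∠Z = arctan(-1.950/3.670) = -27.98°
I = V/|Z| = 2.262 A
P = VI cos φ = 9.4 × 2.262 × cos(-27.98°) = 18.78 W

18.78 W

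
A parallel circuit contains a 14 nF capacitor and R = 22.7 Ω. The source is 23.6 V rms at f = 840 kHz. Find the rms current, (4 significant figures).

ω = 2πf = 5.278e+06 rad/s
X_C = 1/(ωC) = 13.53 Ω
Parallel: admittances add. Y = 1/R + jωC
Y = (0.04405 + j0.07389) S
|Y| = 0.08603 S → |Z| = 1/|Y| = 11.62 Ω, ∠Z = −∠Y = -59.20°
I = V/|Z| = 23.6/11.62 = 2.030 A

2.030 A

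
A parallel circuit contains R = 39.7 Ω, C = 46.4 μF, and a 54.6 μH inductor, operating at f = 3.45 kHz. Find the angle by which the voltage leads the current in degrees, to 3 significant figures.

ω = 2πf = 21680 rad/s
X_L = ωL = 1.18 Ω
X_C = 1/(ωC) = 0.994 Ω
Parallel: admittances add. Y = 1/R + 1/(jωL) + jωC
Y = (0.0252 + j0.161) S
|Y| = 0.163 S → |Z| = 1/|Y| = 6.14 Ω, ∠Z = −∠Y = -81.1°

-81.1°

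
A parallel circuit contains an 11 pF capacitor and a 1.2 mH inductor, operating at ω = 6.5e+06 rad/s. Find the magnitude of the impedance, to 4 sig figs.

X_L = ωL = 7800 Ω
X_C = 1/(ωC) = 13990 Ω
Parallel: admittances add. Y = 1/(jωL) + jωC
Y = (0 − j5.671e-05) S
|Y| = 5.671e-05 S → |Z| = 1/|Y| = 17640 Ω, ∠Z = −∠Y = 90.00°

17640 Ω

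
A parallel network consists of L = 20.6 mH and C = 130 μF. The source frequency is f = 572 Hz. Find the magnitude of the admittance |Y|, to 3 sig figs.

ω = 2πf = 3594 rad/s
X_L = ωL = 74.0 Ω
X_C = 1/(ωC) = 2.14 Ω
Parallel: admittances add. Y = 1/(jωL) + jωC
Y = (0 + j0.454) S
|Y| = 0.454 S → |Z| = 1/|Y| = 2.20 Ω, ∠Z = −∠Y = -90.0°

454 mS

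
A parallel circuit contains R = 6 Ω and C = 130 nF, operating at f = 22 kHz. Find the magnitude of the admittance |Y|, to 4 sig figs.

ω = 2πf = 138200 rad/s
X_C = 1/(ωC) = 55.65 Ω
Parallel: admittances add. Y = 1/R + jωC
Y = (0.1667 + j0.01797) S
|Y| = 0.1676 S → |Z| = 1/|Y| = 5.965 Ω, ∠Z = −∠Y = -6.154°

167.6 mS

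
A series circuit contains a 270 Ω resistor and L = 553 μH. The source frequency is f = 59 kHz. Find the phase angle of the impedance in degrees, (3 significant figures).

ω = 2πf = 370700 rad/s
X_L = ωL = 205 Ω
Z = 270 + j205 Ω
|Z| = √(270² + 205²) = 339 Ω
∠Z = arctan(205/270) = 37.2°

37.2°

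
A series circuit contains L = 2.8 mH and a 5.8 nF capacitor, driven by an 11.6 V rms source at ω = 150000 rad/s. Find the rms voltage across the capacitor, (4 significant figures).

18.28 V

X_L = ωL = 420.0 Ω
X_C = 1/(ωC) = 1149 Ω
Net reactance X = X_L − X_C = -729.4 Ω
Z = − j729.4 Ω
|Z| = √(0² + 729.4²) = 729.4 Ω
I = V/|Z| = 15.90 mA
V_C = I·|Z_C| = 0.01590 × 1149 = 18.28 V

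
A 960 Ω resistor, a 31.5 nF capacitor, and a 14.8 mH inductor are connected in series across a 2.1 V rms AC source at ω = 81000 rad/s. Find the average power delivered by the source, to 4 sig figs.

X_L = ωL = 1199 Ω
X_C = 1/(ωC) = 391.9 Ω
Net reactance X = X_L − X_C = 806.9 Ω
Z = 960.0 + j806.9 Ω
|Z| = √(960.0² + 806.9²) = 1254 Ω
∠Z = arctan(806.9/960.0) = 40.05°
I = V/|Z| = 1.675 mA
P = VI cos φ = 2.1 × 0.001675 × cos(40.05°) = 2.692 mW

2.692 mW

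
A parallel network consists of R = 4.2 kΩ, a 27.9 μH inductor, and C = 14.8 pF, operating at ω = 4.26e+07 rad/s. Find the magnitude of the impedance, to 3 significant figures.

3140 Ω

X_L = ωL = 1190 Ω
X_C = 1/(ωC) = 1590 Ω
Parallel: admittances add. Y = 1/R + 1/(jωL) + jωC
Y = (0.000238 − j0.000211) S
|Y| = 0.000318 S → |Z| = 1/|Y| = 3140 Ω, ∠Z = −∠Y = 41.5°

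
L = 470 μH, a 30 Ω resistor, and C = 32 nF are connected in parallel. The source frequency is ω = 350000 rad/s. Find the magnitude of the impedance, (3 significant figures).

X_L = ωL = 164 Ω
X_C = 1/(ωC) = 89.3 Ω
Parallel: admittances add. Y = 1/R + 1/(jωL) + jωC
Y = (0.0333 + j0.00512) S
|Y| = 0.0337 S → |Z| = 1/|Y| = 29.7 Ω, ∠Z = −∠Y = -8.73°

29.7 Ω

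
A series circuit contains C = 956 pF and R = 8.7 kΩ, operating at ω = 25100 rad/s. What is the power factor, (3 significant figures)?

X_C = 1/(ωC) = 41700 Ω
Z = 8700 − j41700 Ω
|Z| = √(8700² + 41700²) = 42600 Ω
∠Z = arctan(-41700/8700) = -78.2°
cos φ = cos(-78.2°) = 0.204

0.204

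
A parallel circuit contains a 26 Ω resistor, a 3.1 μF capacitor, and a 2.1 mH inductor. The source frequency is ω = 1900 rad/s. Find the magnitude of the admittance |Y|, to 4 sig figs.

247.7 mS

X_L = ωL = 3.990 Ω
X_C = 1/(ωC) = 169.8 Ω
Parallel: admittances add. Y = 1/R + 1/(jωL) + jωC
Y = (0.03846 − j0.2447) S
|Y| = 0.2477 S → |Z| = 1/|Y| = 4.036 Ω, ∠Z = −∠Y = 81.07°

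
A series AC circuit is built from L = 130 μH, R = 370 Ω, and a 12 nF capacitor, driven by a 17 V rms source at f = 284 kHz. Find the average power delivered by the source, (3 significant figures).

ω = 2πf = 1.784e+06 rad/s
X_L = ωL = 232 Ω
X_C = 1/(ωC) = 46.7 Ω
Net reactance X = X_L − X_C = 185 Ω
Z = 370 + j185 Ω
|Z| = √(370² + 185²) = 414 Ω
∠Z = arctan(185/370) = 26.6°
I = V/|Z| = 41.1 mA
P = VI cos φ = 17 × 0.0411 × cos(26.6°) = 624 mW

624 mW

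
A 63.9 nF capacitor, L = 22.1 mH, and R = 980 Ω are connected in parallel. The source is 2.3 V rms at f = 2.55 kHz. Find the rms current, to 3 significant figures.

4.76 mA

ω = 2πf = 16020 rad/s
X_L = ωL = 354 Ω
X_C = 1/(ωC) = 977 Ω
Parallel: admittances add. Y = 1/R + 1/(jωL) + jωC
Y = (0.00102 − j0.00180) S
|Y| = 0.00207 S → |Z| = 1/|Y| = 483 Ω, ∠Z = −∠Y = 60.5°
I = V/|Z| = 2.3/483 = 4.76 mA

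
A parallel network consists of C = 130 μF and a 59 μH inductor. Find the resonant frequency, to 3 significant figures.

ω₀ = 1/√(LC) = 1/√(5.9e-05 × 0.00013) = 11420 rad/s
f₀ = ω₀/(2π) = 1.82 kHz

1.82 kHz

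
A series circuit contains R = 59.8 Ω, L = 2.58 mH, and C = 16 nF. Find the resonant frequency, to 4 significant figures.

24.77 kHz

ω₀ = 1/√(LC) = 1/√(0.00258 × 1.6e-08) = 155600 rad/s
f₀ = ω₀/(2π) = 24.77 kHz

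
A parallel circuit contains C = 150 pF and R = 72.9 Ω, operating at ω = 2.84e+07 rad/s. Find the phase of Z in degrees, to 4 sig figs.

-17.25°

X_C = 1/(ωC) = 234.7 Ω
Parallel: admittances add. Y = 1/R + jωC
Y = (0.01372 + j0.004260) S
|Y| = 0.01436 S → |Z| = 1/|Y| = 69.62 Ω, ∠Z = −∠Y = -17.25°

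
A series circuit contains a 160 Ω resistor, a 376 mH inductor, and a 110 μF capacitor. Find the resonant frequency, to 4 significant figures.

ω₀ = 1/√(LC) = 1/√(0.376 × 0.00011) = 155.5 rad/s
f₀ = ω₀/(2π) = 24.75 Hz

24.75 Hz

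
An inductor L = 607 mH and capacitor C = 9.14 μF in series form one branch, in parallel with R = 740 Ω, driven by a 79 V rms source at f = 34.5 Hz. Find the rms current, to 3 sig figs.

237 mA

ω = 2πf = 216.8 rad/s
X_L = ωL = 132 Ω
X_C = 1/(ωC) = 505 Ω
Branch 1: Z₁ = R = 740 Ω
Branch 2 (series LC): Z₂ = j(X_L − X_C) = −j373 Ω
Parallel: Z = Z₁Z₂/(Z₁+Z₂), |Z| = 333 Ω, ∠Z = -63.2°
I = V/|Z| = 79/333 = 237 mA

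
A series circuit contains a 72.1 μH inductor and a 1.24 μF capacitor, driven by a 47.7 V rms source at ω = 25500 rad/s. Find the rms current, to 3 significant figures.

X_L = ωL = 1.84 Ω
X_C = 1/(ωC) = 31.6 Ω
Net reactance X = X_L − X_C = -29.8 Ω
Z = − j29.8 Ω
|Z| = √(0² + 29.8²) = 29.8 Ω
I = V/|Z| = 47.7/29.8 = 1.60 A

1.60 A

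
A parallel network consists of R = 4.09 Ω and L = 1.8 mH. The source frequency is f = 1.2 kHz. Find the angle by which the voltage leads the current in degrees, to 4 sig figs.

16.77°

ω = 2πf = 7540 rad/s
X_L = ωL = 13.57 Ω
Parallel: admittances add. Y = 1/R + 1/(jωL)
Y = (0.2445 − j0.07368) S
|Y| = 0.2554 S → |Z| = 1/|Y| = 3.916 Ω, ∠Z = −∠Y = 16.77°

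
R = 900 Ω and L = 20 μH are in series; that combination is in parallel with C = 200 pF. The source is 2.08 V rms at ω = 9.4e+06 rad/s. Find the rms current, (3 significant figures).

4.10 mA

X_L = ωL = 188 Ω
X_C = 1/(ωC) = 532 Ω
Branch 1 (R+jX_L): Z₁ = 900 + j188 Ω, |Z₁| = 919 Ω
Branch 2 (−jX_C): Z₂ = −j532 Ω
Parallel: Z = Z₁Z₂/(Z₁+Z₂), |Z| = 508 Ω, ∠Z = -57.3°
I = V/|Z| = 2.08/508 = 4.10 mA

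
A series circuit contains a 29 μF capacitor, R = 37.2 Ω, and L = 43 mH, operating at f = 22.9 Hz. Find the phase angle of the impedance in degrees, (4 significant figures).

ω = 2πf = 143.9 rad/s
X_L = ωL = 6.187 Ω
X_C = 1/(ωC) = 239.7 Ω
Net reactance X = X_L − X_C = -233.5 Ω
Z = 37.20 − j233.5 Ω
|Z| = √(37.20² + 233.5²) = 236.4 Ω
∠Z = arctan(-233.5/37.20) = -80.95°

-80.95°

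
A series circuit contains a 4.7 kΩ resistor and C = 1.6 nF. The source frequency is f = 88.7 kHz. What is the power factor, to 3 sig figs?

0.973

ω = 2πf = 557300 rad/s
X_C = 1/(ωC) = 1120 Ω
Z = 4700 − j1120 Ω
|Z| = √(4700² + 1120²) = 4830 Ω
∠Z = arctan(-1120/4700) = -13.4°
cos φ = cos(-13.4°) = 0.973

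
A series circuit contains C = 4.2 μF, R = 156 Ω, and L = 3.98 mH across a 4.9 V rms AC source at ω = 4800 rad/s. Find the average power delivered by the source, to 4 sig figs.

X_L = ωL = 19.10 Ω
X_C = 1/(ωC) = 49.60 Ω
Net reactance X = X_L − X_C = -30.50 Ω
Z = 156.0 − j30.50 Ω
|Z| = √(156.0² + 30.50²) = 159.0 Ω
∠Z = arctan(-30.50/156.0) = -11.06°
I = V/|Z| = 30.83 mA
P = VI cos φ = 4.9 × 0.03083 × cos(-11.06°) = 148.2 mW

148.2 mW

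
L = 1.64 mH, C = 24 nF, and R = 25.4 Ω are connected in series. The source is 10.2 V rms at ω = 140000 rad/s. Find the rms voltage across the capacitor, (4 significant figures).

X_L = ωL = 229.6 Ω
X_C = 1/(ωC) = 297.6 Ω
Net reactance X = X_L − X_C = -68.02 Ω
Z = 25.40 − j68.02 Ω
|Z| = √(25.40² + 68.02²) = 72.61 Ω
I = V/|Z| = 140.5 mA
V_C = I·|Z_C| = 0.1405 × 297.6 = 41.81 V

41.81 V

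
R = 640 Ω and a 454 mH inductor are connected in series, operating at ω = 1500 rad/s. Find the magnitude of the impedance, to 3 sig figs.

935 Ω

X_L = ωL = 681 Ω
Z = 640 + j681 Ω
|Z| = √(640² + 681²) = 935 Ω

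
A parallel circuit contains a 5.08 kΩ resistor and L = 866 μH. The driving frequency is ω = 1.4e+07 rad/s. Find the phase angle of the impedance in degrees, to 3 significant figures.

22.7°

X_L = ωL = 12100 Ω
Parallel: admittances add. Y = 1/R + 1/(jωL)
Y = (0.000197 − j8.25e-05) S
|Y| = 0.000213 S → |Z| = 1/|Y| = 4690 Ω, ∠Z = −∠Y = 22.7°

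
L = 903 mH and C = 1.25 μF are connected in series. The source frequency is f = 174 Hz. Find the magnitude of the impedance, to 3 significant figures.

ω = 2πf = 1093 rad/s
X_L = ωL = 987 Ω
X_C = 1/(ωC) = 732 Ω
Net reactance X = X_L − X_C = 255 Ω
Z = j255 Ω
|Z| = √(0² + 255²) = 255 Ω

255 Ω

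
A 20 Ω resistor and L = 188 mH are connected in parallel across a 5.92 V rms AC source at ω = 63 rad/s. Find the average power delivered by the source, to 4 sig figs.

1.752 W

X_L = ωL = 11.84 Ω
Parallel: admittances add. Y = 1/R + 1/(jωL)
Y = (0.05000 − j0.08443) S
|Y| = 0.09813 S → |Z| = 1/|Y| = 10.19 Ω, ∠Z = −∠Y = 59.37°
I = V/|Z| = 580.9 mA
P = VI cos φ = 5.92 × 0.5809 × cos(59.37°) = 1.752 W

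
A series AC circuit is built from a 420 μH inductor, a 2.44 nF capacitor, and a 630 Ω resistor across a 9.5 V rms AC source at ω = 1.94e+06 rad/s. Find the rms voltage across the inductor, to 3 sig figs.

X_L = ωL = 815 Ω
X_C = 1/(ωC) = 211 Ω
Net reactance X = X_L − X_C = 604 Ω
Z = 630 + j604 Ω
|Z| = √(630² + 604²) = 872 Ω
I = V/|Z| = 10.9 mA
V_L = I·|Z_L| = 0.0109 × 815 = 8.87 V

8.87 V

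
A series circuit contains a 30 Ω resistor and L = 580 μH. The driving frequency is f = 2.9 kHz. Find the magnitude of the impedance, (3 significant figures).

ω = 2πf = 18220 rad/s
X_L = ωL = 10.6 Ω
Z = 30.0 + j10.6 Ω
|Z| = √(30.0² + 10.6²) = 31.8 Ω

31.8 Ω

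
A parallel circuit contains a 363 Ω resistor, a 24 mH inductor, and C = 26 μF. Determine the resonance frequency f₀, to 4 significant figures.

ω₀ = 1/√(LC) = 1/√(0.024 × 2.6e-05) = 1266 rad/s
f₀ = ω₀/(2π) = 201.5 Hz

201.5 Hz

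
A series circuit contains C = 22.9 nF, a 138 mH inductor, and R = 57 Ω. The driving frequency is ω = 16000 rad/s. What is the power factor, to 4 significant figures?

X_L = ωL = 2208 Ω
X_C = 1/(ωC) = 2729 Ω
Net reactance X = X_L − X_C = -521.3 Ω
Z = 57.00 − j521.3 Ω
|Z| = √(57.00² + 521.3²) = 524.4 Ω
∠Z = arctan(-521.3/57.00) = -83.76°
cos φ = cos(-83.76°) = 0.1087

0.1087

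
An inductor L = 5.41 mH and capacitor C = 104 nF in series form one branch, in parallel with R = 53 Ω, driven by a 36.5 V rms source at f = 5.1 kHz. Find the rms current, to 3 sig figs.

746 mA

ω = 2πf = 32040 rad/s
X_L = ωL = 173 Ω
X_C = 1/(ωC) = 300 Ω
Branch 1: Z₁ = R = 53.0 Ω
Branch 2 (series LC): Z₂ = j(X_L − X_C) = −j127 Ω
Parallel: Z = Z₁Z₂/(Z₁+Z₂), |Z| = 48.9 Ω, ∠Z = -22.7°
I = V/|Z| = 36.5/48.9 = 746 mA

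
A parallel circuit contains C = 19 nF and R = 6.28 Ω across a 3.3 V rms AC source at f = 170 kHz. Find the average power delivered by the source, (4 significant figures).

ω = 2πf = 1.068e+06 rad/s
X_C = 1/(ωC) = 49.27 Ω
Parallel: admittances add. Y = 1/R + jωC
Y = (0.1592 + j0.02029) S
|Y| = 0.1605 S → |Z| = 1/|Y| = 6.230 Ω, ∠Z = −∠Y = -7.263°
I = V/|Z| = 529.7 mA
P = VI cos φ = 3.3 × 0.5297 × cos(-7.263°) = 1.734 W

1.734 W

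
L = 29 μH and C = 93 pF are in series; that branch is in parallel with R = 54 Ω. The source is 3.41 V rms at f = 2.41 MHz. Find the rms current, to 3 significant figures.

64.4 mA

ω = 2πf = 1.514e+07 rad/s
X_L = ωL = 439 Ω
X_C = 1/(ωC) = 710 Ω
Branch 1: Z₁ = R = 54.0 Ω
Branch 2 (series LC): Z₂ = j(X_L − X_C) = −j271 Ω
Parallel: Z = Z₁Z₂/(Z₁+Z₂), |Z| = 53.0 Ω, ∠Z = -11.3°
I = V/|Z| = 3.41/53.0 = 64.4 mA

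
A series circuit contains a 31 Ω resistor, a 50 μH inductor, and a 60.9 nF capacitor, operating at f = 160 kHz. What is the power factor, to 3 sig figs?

0.674

ω = 2πf = 1.005e+06 rad/s
X_L = ωL = 50.3 Ω
X_C = 1/(ωC) = 16.3 Ω
Net reactance X = X_L − X_C = 33.9 Ω
Z = 31.0 + j33.9 Ω
|Z| = √(31.0² + 33.9²) = 46.0 Ω
∠Z = arctan(33.9/31.0) = 47.6°
cos φ = cos(47.6°) = 0.674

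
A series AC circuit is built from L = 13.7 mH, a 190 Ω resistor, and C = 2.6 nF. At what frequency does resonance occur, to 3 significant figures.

ω₀ = 1/√(LC) = 1/√(0.0137 × 2.6e-09) = 167600 rad/s
f₀ = ω₀/(2π) = 26.7 kHz

26.7 kHz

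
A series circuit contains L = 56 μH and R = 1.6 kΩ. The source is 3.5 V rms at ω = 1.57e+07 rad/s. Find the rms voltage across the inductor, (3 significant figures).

X_L = ωL = 879 Ω
Z = 1600 + j879 Ω
|Z| = √(1600² + 879²) = 1830 Ω
I = V/|Z| = 1.92 mA
V_L = I·|Z_L| = 0.00192 × 879 = 1.69 V

1.69 V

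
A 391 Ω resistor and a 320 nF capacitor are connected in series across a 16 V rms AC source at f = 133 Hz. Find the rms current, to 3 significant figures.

ω = 2πf = 835.7 rad/s
X_C = 1/(ωC) = 3740 Ω
Z = 391 − j3740 Ω
|Z| = √(391² + 3740²) = 3760 Ω
I = V/|Z| = 16/3760 = 4.26 mA

4.26 mA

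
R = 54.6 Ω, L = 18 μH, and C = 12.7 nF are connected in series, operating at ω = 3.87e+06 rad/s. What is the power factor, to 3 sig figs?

0.742

X_L = ωL = 69.7 Ω
X_C = 1/(ωC) = 20.3 Ω
Net reactance X = X_L − X_C = 49.3 Ω
Z = 54.6 + j49.3 Ω
|Z| = √(54.6² + 49.3²) = 73.6 Ω
∠Z = arctan(49.3/54.6) = 42.1°
cos φ = cos(42.1°) = 0.742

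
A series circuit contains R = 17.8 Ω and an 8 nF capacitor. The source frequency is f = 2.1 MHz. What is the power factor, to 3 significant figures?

ω = 2πf = 1.319e+07 rad/s
X_C = 1/(ωC) = 9.47 Ω
Z = 17.8 − j9.47 Ω
|Z| = √(17.8² + 9.47²) = 20.2 Ω
∠Z = arctan(-9.47/17.8) = -28.0°
cos φ = cos(-28.0°) = 0.883

0.883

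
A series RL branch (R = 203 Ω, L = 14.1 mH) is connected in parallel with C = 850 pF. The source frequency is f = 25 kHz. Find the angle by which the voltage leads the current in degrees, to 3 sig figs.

82.6°

ω = 2πf = 157100 rad/s
X_L = ωL = 2210 Ω
X_C = 1/(ωC) = 7490 Ω
Branch 1 (R+jX_L): Z₁ = 203 + j2210 Ω, |Z₁| = 2220 Ω
Branch 2 (−jX_C): Z₂ = −j7490 Ω
Parallel: Z = Z₁Z₂/(Z₁+Z₂), |Z| = 3160 Ω, ∠Z = 82.6°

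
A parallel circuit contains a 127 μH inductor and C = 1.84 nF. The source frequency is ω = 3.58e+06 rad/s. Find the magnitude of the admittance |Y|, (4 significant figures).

X_L = ωL = 454.7 Ω
X_C = 1/(ωC) = 151.8 Ω
Parallel: admittances add. Y = 1/(jωL) + jωC
Y = (0 + j0.004388) S
|Y| = 0.004388 S → |Z| = 1/|Y| = 227.9 Ω, ∠Z = −∠Y = -90.00°

4.388 mS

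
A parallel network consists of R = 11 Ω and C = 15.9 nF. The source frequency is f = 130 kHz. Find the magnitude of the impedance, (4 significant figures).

10.89 Ω

ω = 2πf = 816800 rad/s
X_C = 1/(ωC) = 77.00 Ω
Parallel: admittances add. Y = 1/R + jωC
Y = (0.09091 + j0.01299) S
|Y| = 0.09183 S → |Z| = 1/|Y| = 10.89 Ω, ∠Z = −∠Y = -8.130°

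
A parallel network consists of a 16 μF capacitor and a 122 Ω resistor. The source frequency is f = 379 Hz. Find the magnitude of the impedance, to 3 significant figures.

ω = 2πf = 2381 rad/s
X_C = 1/(ωC) = 26.2 Ω
Parallel: admittances add. Y = 1/R + jωC
Y = (0.00820 + j0.0381) S
|Y| = 0.0390 S → |Z| = 1/|Y| = 25.7 Ω, ∠Z = −∠Y = -77.9°

25.7 Ω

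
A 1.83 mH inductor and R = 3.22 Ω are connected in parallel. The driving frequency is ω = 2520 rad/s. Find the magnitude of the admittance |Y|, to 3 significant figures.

379 mS

X_L = ωL = 4.61 Ω
Parallel: admittances add. Y = 1/R + 1/(jωL)
Y = (0.311 − j0.217) S
|Y| = 0.379 S → |Z| = 1/|Y| = 2.64 Ω, ∠Z = −∠Y = 34.9°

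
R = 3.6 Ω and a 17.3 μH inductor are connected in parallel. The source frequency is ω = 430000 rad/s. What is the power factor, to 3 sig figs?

X_L = ωL = 7.44 Ω
Parallel: admittances add. Y = 1/R + 1/(jωL)
Y = (0.278 − j0.134) S
|Y| = 0.309 S → |Z| = 1/|Y| = 3.24 Ω, ∠Z = −∠Y = 25.8°
cos φ = cos(25.8°) = 0.900

0.900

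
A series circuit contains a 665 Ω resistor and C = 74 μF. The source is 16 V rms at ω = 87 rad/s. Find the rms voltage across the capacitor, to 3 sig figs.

X_C = 1/(ωC) = 155 Ω
Z = 665 − j155 Ω
|Z| = √(665² + 155²) = 683 Ω
I = V/|Z| = 23.4 mA
V_C = I·|Z_C| = 0.0234 × 155 = 3.64 V

3.64 V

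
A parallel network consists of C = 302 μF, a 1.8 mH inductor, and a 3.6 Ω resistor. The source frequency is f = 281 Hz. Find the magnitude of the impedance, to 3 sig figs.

2.83 Ω

ω = 2πf = 1766 rad/s
X_L = ωL = 3.18 Ω
X_C = 1/(ωC) = 1.88 Ω
Parallel: admittances add. Y = 1/R + 1/(jωL) + jωC
Y = (0.278 + j0.219) S
|Y| = 0.353 S → |Z| = 1/|Y| = 2.83 Ω, ∠Z = −∠Y = -38.2°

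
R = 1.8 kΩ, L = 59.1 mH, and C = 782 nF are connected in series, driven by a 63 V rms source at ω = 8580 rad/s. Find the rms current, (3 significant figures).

X_L = ωL = 507 Ω
X_C = 1/(ωC) = 149 Ω
Net reactance X = X_L − X_C = 358 Ω
Z = 1800 + j358 Ω
|Z| = √(1800² + 358²) = 1840 Ω
I = V/|Z| = 63/1840 = 34.3 mA

34.3 mA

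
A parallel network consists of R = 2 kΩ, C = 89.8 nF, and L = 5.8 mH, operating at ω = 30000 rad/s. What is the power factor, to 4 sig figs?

0.1616

X_L = ωL = 174.0 Ω
X_C = 1/(ωC) = 371.2 Ω
Parallel: admittances add. Y = 1/R + 1/(jωL) + jωC
Y = (0.0005000 − j0.003053) S
|Y| = 0.003094 S → |Z| = 1/|Y| = 323.2 Ω, ∠Z = −∠Y = 80.70°
cos φ = cos(80.70°) = 0.1616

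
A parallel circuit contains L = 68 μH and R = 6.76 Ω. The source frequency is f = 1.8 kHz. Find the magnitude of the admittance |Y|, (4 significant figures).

1.309 S

ω = 2πf = 11310 rad/s
X_L = ωL = 0.7691 Ω
Parallel: admittances add. Y = 1/R + 1/(jωL)
Y = (0.1479 − j1.300) S
|Y| = 1.309 S → |Z| = 1/|Y| = 0.7641 Ω, ∠Z = −∠Y = 83.51°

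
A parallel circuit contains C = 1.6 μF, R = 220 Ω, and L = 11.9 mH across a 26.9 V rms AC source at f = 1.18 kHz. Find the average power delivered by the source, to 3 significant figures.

3.29 W

ω = 2πf = 7414 rad/s
X_L = ωL = 88.2 Ω
X_C = 1/(ωC) = 84.3 Ω
Parallel: admittances add. Y = 1/R + 1/(jωL) + jωC
Y = (0.00455 + j0.000528) S
|Y| = 0.00458 S → |Z| = 1/|Y| = 219 Ω, ∠Z = −∠Y = -6.63°
I = V/|Z| = 123 mA
P = VI cos φ = 26.9 × 0.123 × cos(-6.63°) = 3.29 W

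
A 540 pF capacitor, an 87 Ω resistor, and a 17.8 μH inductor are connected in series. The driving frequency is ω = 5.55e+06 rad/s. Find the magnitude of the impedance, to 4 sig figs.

X_L = ωL = 98.79 Ω
X_C = 1/(ωC) = 333.7 Ω
Net reactance X = X_L − X_C = -234.9 Ω
Z = 87.00 − j234.9 Ω
|Z| = √(87.00² + 234.9²) = 250.5 Ω

250.5 Ω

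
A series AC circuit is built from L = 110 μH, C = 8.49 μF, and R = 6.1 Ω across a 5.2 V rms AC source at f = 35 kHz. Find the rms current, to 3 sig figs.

ω = 2πf = 219900 rad/s
X_L = ωL = 24.2 Ω
X_C = 1/(ωC) = 0.536 Ω
Net reactance X = X_L − X_C = 23.7 Ω
Z = 6.10 + j23.7 Ω
|Z| = √(6.10² + 23.7²) = 24.4 Ω
I = V/|Z| = 5.2/24.4 = 213 mA

213 mA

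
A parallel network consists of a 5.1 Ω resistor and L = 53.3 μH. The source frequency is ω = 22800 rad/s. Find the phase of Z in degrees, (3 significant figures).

X_L = ωL = 1.22 Ω
Parallel: admittances add. Y = 1/R + 1/(jωL)
Y = (0.196 − j0.823) S
|Y| = 0.846 S → |Z| = 1/|Y| = 1.18 Ω, ∠Z = −∠Y = 76.6°

76.6°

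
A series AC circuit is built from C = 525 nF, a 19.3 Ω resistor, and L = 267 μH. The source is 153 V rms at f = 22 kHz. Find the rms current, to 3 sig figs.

ω = 2πf = 138200 rad/s
X_L = ωL = 36.9 Ω
X_C = 1/(ωC) = 13.8 Ω
Net reactance X = X_L − X_C = 23.1 Ω
Z = 19.3 + j23.1 Ω
|Z| = √(19.3² + 23.1²) = 30.1 Ω
I = V/|Z| = 153/30.1 = 5.08 A

5.08 A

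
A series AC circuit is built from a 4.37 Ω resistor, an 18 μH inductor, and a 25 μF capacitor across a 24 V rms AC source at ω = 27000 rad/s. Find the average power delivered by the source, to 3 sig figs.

X_L = ωL = 0.486 Ω
X_C = 1/(ωC) = 1.48 Ω
Net reactance X = X_L − X_C = -0.995 Ω
Z = 4.37 − j0.995 Ω
|Z| = √(4.37² + 0.995²) = 4.48 Ω
∠Z = arctan(-0.995/4.37) = -12.8°
I = V/|Z| = 5.35 A
P = VI cos φ = 24 × 5.35 × cos(-12.8°) = 125 W

125 W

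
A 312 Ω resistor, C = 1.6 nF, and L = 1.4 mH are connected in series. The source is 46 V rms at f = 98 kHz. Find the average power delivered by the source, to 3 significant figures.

5.47 W

ω = 2πf = 615800 rad/s
X_L = ωL = 862 Ω
X_C = 1/(ωC) = 1020 Ω
Net reactance X = X_L − X_C = -153 Ω
Z = 312 − j153 Ω
|Z| = √(312² + 153²) = 347 Ω
∠Z = arctan(-153/312) = -26.1°
I = V/|Z| = 132 mA
P = VI cos φ = 46 × 0.132 × cos(-26.1°) = 5.47 W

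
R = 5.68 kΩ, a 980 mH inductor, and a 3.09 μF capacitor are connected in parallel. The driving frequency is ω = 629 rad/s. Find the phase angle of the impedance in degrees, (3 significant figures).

X_L = ωL = 616 Ω
X_C = 1/(ωC) = 515 Ω
Parallel: admittances add. Y = 1/R + 1/(jωL) + jωC
Y = (0.000176 + j0.000321) S
|Y| = 0.000366 S → |Z| = 1/|Y| = 2730 Ω, ∠Z = −∠Y = -61.3°

-61.3°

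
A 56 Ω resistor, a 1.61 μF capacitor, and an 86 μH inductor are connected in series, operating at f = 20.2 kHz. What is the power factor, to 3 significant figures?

0.994

ω = 2πf = 126900 rad/s
X_L = ωL = 10.9 Ω
X_C = 1/(ωC) = 4.89 Ω
Net reactance X = X_L − X_C = 6.02 Ω
Z = 56.0 + j6.02 Ω
|Z| = √(56.0² + 6.02²) = 56.3 Ω
∠Z = arctan(6.02/56.0) = 6.14°
cos φ = cos(6.14°) = 0.994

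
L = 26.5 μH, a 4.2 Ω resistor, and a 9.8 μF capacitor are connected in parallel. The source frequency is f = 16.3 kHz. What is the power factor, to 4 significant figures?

ω = 2πf = 102400 rad/s
X_L = ωL = 2.714 Ω
X_C = 1/(ωC) = 0.9963 Ω
Parallel: admittances add. Y = 1/R + 1/(jωL) + jωC
Y = (0.2381 + j0.6352) S
|Y| = 0.6784 S → |Z| = 1/|Y| = 1.474 Ω, ∠Z = −∠Y = -69.45°
cos φ = cos(-69.45°) = 0.3510

0.3510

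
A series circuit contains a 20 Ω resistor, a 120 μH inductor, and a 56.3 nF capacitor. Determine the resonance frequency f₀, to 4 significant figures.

ω₀ = 1/√(LC) = 1/√(0.00012 × 5.63e-08) = 384700 rad/s
f₀ = ω₀/(2π) = 61.23 kHz

61.23 kHz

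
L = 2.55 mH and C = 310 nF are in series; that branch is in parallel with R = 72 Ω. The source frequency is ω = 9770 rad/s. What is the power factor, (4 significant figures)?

X_L = ωL = 24.91 Ω
X_C = 1/(ωC) = 330.2 Ω
Branch 1: Z₁ = R = 72.00 Ω
Branch 2 (series LC): Z₂ = j(X_L − X_C) = −j305.3 Ω
Parallel: Z = Z₁Z₂/(Z₁+Z₂), |Z| = 70.08 Ω, ∠Z = -13.27°
cos φ = cos(-13.27°) = 0.9733

0.9733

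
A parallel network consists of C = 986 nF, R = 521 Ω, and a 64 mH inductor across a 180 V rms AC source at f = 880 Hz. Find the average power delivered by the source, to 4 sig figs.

62.19 W

ω = 2πf = 5529 rad/s
X_L = ωL = 353.9 Ω
X_C = 1/(ωC) = 183.4 Ω
Parallel: admittances add. Y = 1/R + 1/(jωL) + jωC
Y = (0.001919 + j0.002626) S
|Y| = 0.003253 S → |Z| = 1/|Y| = 307.4 Ω, ∠Z = −∠Y = -53.84°
I = V/|Z| = 585.5 mA
P = VI cos φ = 180 × 0.5855 × cos(-53.84°) = 62.19 W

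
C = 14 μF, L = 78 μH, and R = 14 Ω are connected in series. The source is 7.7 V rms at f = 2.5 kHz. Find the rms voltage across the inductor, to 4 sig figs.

ω = 2πf = 15710 rad/s
X_L = ωL = 1.225 Ω
X_C = 1/(ωC) = 4.547 Ω
Net reactance X = X_L − X_C = -3.322 Ω
Z = 14.00 − j3.322 Ω
|Z| = √(14.00² + 3.322²) = 14.39 Ω
I = V/|Z| = 535.1 mA
V_L = I·|Z_L| = 0.5351 × 1.225 = 0.6557 V

0.6557 V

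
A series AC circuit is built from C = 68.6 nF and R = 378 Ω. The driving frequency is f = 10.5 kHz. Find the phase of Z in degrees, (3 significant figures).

-30.3°

ω = 2πf = 65970 rad/s
X_C = 1/(ωC) = 221 Ω
Z = 378 − j221 Ω
|Z| = √(378² + 221²) = 438 Ω
∠Z = arctan(-221/378) = -30.3°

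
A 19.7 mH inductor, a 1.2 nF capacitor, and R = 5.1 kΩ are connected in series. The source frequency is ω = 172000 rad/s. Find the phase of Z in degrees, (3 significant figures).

X_L = ωL = 3390 Ω
X_C = 1/(ωC) = 4840 Ω
Net reactance X = X_L − X_C = -1460 Ω
Z = 5100 − j1460 Ω
|Z| = √(5100² + 1460²) = 5300 Ω
∠Z = arctan(-1460/5100) = -15.9°

-15.9°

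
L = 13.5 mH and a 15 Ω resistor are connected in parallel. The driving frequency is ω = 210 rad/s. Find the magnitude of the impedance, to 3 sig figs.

X_L = ωL = 2.83 Ω
Parallel: admittances add. Y = 1/R + 1/(jωL)
Y = (0.0667 − j0.353) S
|Y| = 0.359 S → |Z| = 1/|Y| = 2.79 Ω, ∠Z = −∠Y = 79.3°

2.79 Ω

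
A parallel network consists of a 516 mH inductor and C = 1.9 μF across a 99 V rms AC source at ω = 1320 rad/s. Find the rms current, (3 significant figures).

103 mA

X_L = ωL = 681 Ω
X_C = 1/(ωC) = 399 Ω
Parallel: admittances add. Y = 1/(jωL) + jωC
Y = (0 + j0.00104) S
|Y| = 0.00104 S → |Z| = 1/|Y| = 962 Ω, ∠Z = −∠Y = -90.0°
I = V/|Z| = 99/962 = 103 mA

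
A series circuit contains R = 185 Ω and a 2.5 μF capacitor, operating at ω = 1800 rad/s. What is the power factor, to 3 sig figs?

0.640

X_C = 1/(ωC) = 222 Ω
Z = 185 − j222 Ω
|Z| = √(185² + 222²) = 289 Ω
∠Z = arctan(-222/185) = -50.2°
cos φ = cos(-50.2°) = 0.640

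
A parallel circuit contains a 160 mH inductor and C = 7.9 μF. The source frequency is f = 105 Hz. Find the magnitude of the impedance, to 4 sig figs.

234.7 Ω

ω = 2πf = 659.7 rad/s
X_L = ωL = 105.6 Ω
X_C = 1/(ωC) = 191.9 Ω
Parallel: admittances add. Y = 1/(jωL) + jωC
Y = (0 − j0.004262) S
|Y| = 0.004262 S → |Z| = 1/|Y| = 234.7 Ω, ∠Z = −∠Y = 90.00°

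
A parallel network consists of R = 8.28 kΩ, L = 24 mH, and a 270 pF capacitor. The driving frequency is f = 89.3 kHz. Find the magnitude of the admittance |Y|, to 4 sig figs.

ω = 2πf = 561100 rad/s
X_L = ωL = 13470 Ω
X_C = 1/(ωC) = 6601 Ω
Parallel: admittances add. Y = 1/R + 1/(jωL) + jωC
Y = (0.0001208 + j7.723e-05) S
|Y| = 0.0001434 S → |Z| = 1/|Y| = 6976 Ω, ∠Z = −∠Y = -32.60°

143.4 μS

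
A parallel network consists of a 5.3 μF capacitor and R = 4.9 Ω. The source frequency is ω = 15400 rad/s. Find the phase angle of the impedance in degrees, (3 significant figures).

-21.8°

X_C = 1/(ωC) = 12.3 Ω
Parallel: admittances add. Y = 1/R + jωC
Y = (0.204 + j0.0816) S
|Y| = 0.220 S → |Z| = 1/|Y| = 4.55 Ω, ∠Z = −∠Y = -21.8°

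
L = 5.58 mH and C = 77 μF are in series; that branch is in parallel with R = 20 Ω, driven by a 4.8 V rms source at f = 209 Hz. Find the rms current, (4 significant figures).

1.889 A

ω = 2πf = 1313 rad/s
X_L = ωL = 7.328 Ω
X_C = 1/(ωC) = 9.890 Ω
Branch 1: Z₁ = R = 20.00 Ω
Branch 2 (series LC): Z₂ = j(X_L − X_C) = −j2.562 Ω
Parallel: Z = Z₁Z₂/(Z₁+Z₂), |Z| = 2.541 Ω, ∠Z = -82.70°
I = V/|Z| = 4.8/2.541 = 1.889 A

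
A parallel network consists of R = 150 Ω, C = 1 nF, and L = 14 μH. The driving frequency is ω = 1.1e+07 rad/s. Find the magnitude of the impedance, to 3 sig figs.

X_L = ωL = 154 Ω
X_C = 1/(ωC) = 90.9 Ω
Parallel: admittances add. Y = 1/R + 1/(jωL) + jωC
Y = (0.00667 + j0.00451) S
|Y| = 0.00805 S → |Z| = 1/|Y| = 124 Ω, ∠Z = −∠Y = -34.1°

124 Ω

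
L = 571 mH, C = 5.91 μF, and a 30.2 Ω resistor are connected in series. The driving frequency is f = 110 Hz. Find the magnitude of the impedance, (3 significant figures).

153 Ω

ω = 2πf = 691.2 rad/s
X_L = ωL = 395 Ω
X_C = 1/(ωC) = 245 Ω
Net reactance X = X_L − X_C = 150 Ω
Z = 30.2 + j150 Ω
|Z| = √(30.2² + 150²) = 153 Ω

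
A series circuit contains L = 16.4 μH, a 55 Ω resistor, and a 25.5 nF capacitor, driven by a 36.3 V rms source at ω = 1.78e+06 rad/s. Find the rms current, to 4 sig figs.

654.5 mA

X_L = ωL = 29.19 Ω
X_C = 1/(ωC) = 22.03 Ω
Net reactance X = X_L − X_C = 7.161 Ω
Z = 55.00 + j7.161 Ω
|Z| = √(55.00² + 7.161²) = 55.46 Ω
I = V/|Z| = 36.3/55.46 = 654.5 mA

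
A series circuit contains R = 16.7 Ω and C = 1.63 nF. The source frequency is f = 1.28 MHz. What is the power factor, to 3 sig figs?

ω = 2πf = 8.042e+06 rad/s
X_C = 1/(ωC) = 76.3 Ω
Z = 16.7 − j76.3 Ω
|Z| = √(16.7² + 76.3²) = 78.1 Ω
∠Z = arctan(-76.3/16.7) = -77.7°
cos φ = cos(-77.7°) = 0.214

0.214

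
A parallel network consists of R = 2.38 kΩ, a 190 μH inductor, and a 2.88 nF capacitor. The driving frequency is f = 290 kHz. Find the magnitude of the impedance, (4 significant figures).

ω = 2πf = 1.822e+06 rad/s
X_L = ωL = 346.2 Ω
X_C = 1/(ωC) = 190.6 Ω
Parallel: admittances add. Y = 1/R + 1/(jωL) + jωC
Y = (0.0004202 + j0.002359) S
|Y| = 0.002396 S → |Z| = 1/|Y| = 417.3 Ω, ∠Z = −∠Y = -79.90°

417.3 Ω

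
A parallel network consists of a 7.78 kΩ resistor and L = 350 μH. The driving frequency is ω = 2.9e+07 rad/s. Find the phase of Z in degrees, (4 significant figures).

37.47°

X_L = ωL = 10150 Ω
Parallel: admittances add. Y = 1/R + 1/(jωL)
Y = (0.0001285 − j9.852e-05) S
|Y| = 0.0001619 S → |Z| = 1/|Y| = 6175 Ω, ∠Z = −∠Y = 37.47°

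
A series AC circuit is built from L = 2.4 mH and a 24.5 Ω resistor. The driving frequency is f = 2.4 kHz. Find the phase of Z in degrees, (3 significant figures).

55.9°

ω = 2πf = 15080 rad/s
X_L = ωL = 36.2 Ω
Z = 24.5 + j36.2 Ω
|Z| = √(24.5² + 36.2²) = 43.7 Ω
∠Z = arctan(36.2/24.5) = 55.9°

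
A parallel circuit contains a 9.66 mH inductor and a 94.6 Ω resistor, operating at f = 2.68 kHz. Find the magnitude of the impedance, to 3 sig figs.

81.8 Ω

ω = 2πf = 16840 rad/s
X_L = ωL = 163 Ω
Parallel: admittances add. Y = 1/R + 1/(jωL)
Y = (0.0106 − j0.00615) S
|Y| = 0.0122 S → |Z| = 1/|Y| = 81.8 Ω, ∠Z = −∠Y = 30.2°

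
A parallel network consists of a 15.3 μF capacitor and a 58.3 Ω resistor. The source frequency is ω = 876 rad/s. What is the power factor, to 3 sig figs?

X_C = 1/(ωC) = 74.6 Ω
Parallel: admittances add. Y = 1/R + jωC
Y = (0.0172 + j0.0134) S
|Y| = 0.0218 S → |Z| = 1/|Y| = 45.9 Ω, ∠Z = −∠Y = -38.0°
cos φ = cos(-38.0°) = 0.788

0.788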